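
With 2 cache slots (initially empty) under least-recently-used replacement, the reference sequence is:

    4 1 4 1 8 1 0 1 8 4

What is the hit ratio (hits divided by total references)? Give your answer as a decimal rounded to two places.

4: fault, frames [4]
1: fault, frames [4, 1]
4: hit
1: hit
8: fault, evict 4, frames [1, 8]
1: hit
0: fault, evict 8, frames [1, 0]
1: hit
8: fault, evict 0, frames [1, 8]
4: fault, evict 1, frames [8, 4]
Hits: 4 of 10 references → 4/10 = 0.4000.

0.40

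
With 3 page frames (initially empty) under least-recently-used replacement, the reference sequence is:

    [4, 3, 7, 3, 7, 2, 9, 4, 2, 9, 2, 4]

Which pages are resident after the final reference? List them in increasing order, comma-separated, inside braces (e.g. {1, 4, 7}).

4 → miss, frames [4]
3 → miss, frames [4, 3]
7 → miss, frames [4, 3, 7]
3 → hit
7 → hit
2 → miss, evict 4, frames [3, 7, 2]
9 → miss, evict 3, frames [7, 2, 9]
4 → miss, evict 7, frames [2, 9, 4]
2 → hit
9 → hit
2 → hit
4 → hit

{2, 4, 9}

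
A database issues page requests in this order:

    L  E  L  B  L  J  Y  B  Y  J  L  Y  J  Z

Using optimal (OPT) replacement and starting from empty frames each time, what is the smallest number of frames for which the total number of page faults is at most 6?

4

f=1: 14 faults
f=2: 9 faults
f=3: 7 faults
f=4: 6 faults
f=5: 6 faults
f=6: 6 faults
Smallest f with faults ≤ 6 is 4.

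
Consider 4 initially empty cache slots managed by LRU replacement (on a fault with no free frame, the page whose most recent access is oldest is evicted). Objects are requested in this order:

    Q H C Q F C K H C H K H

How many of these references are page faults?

6

Q -> miss, frames {Q}
H -> miss, frames {Q,H}
C -> miss, frames {Q,H,C}
Q -> hit
F -> miss, frames {H,C,Q,F}
C -> hit
K -> miss, evict H, frames {Q,F,C,K}
H -> miss, evict Q, frames {F,C,K,H}
C -> hit
H -> hit
K -> hit
H -> hit
Page faults: 6.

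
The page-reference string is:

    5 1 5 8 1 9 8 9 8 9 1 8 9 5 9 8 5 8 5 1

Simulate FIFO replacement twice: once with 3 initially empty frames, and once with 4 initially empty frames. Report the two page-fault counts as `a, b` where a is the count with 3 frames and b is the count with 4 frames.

3 frames: F F . F . F . . . . . . . F . . . . . F → 6 faults.
4 frames: F F . F . F . . . . . . . . . . . . . . → 4 faults.
4 < 6: adding a frame reduced faults, as is typical.

6, 4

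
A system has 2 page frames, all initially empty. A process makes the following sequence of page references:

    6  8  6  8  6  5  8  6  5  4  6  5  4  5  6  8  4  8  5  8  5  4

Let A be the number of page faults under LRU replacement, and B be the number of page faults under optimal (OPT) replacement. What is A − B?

5

Under LRU: F F . . . F F F F F F F F . F F F . F . . F → 15 faults.
Under OPT: F F . . . F . F . F . F . . F F . . F . . F → 10 faults.
A − B = 15 − 10 = 5.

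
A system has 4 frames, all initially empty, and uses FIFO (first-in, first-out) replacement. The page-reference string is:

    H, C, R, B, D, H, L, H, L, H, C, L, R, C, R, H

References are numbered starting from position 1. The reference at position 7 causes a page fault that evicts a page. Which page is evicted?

pos 1: H -> miss, frames (H)
pos 2: C -> miss, frames (H C)
pos 3: R -> miss, frames (H C R)
pos 4: B -> miss, frames (H C R B)
pos 5: D -> miss, evict H, frames (C R B D)
pos 6: H -> miss, evict C, frames (R B D H)
pos 7: L -> miss, evict R, frames (B D H L)
At position 7, page R is evicted.

R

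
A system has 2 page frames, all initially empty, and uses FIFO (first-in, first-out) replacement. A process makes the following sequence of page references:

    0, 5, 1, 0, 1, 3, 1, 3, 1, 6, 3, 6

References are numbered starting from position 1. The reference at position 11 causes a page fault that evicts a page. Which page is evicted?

1

pos 1: 0: miss, frames (0)
pos 2: 5: miss, frames (0 5)
pos 3: 1: miss, evict 0, frames (5 1)
pos 4: 0: miss, evict 5, frames (1 0)
pos 5: 1: hit
pos 6: 3: miss, evict 1, frames (0 3)
pos 7: 1: miss, evict 0, frames (3 1)
pos 8: 3: hit
pos 9: 1: hit
pos 10: 6: miss, evict 3, frames (1 6)
pos 11: 3: miss, evict 1, frames (6 3)
At position 11, page 1 is evicted.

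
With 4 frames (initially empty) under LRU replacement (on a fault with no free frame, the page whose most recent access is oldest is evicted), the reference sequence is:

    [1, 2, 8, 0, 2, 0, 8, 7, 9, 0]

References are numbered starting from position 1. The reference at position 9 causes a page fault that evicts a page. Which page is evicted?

2

pos 1: 1 → miss, frames {1}
pos 2: 2 → miss, frames {1,2}
pos 3: 8 → miss, frames {1,2,8}
pos 4: 0 → miss, frames {1,2,8,0}
pos 5: 2 → hit
pos 6: 0 → hit
pos 7: 8 → hit
pos 8: 7 → miss, evict 1, frames {2,0,8,7}
pos 9: 9 → miss, evict 2, frames {0,8,7,9}
At position 9, page 2 is evicted.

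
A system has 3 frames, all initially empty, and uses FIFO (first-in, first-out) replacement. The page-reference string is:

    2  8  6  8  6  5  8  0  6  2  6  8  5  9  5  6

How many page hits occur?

2 -> miss, frames {2}
8 -> miss, frames {2,8}
6 -> miss, frames {2,8,6}
8 -> hit
6 -> hit
5 -> miss, evict 2, frames {8,6,5}
8 -> hit
0 -> miss, evict 8, frames {6,5,0}
6 -> hit
2 -> miss, evict 6, frames {5,0,2}
6 -> miss, evict 5, frames {0,2,6}
8 -> miss, evict 0, frames {2,6,8}
5 -> miss, evict 2, frames {6,8,5}
9 -> miss, evict 6, frames {8,5,9}
5 -> hit
6 -> miss, evict 8, frames {5,9,6}
Hits: 5.

5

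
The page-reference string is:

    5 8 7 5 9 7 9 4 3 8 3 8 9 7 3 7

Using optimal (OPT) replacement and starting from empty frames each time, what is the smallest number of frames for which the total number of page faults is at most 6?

4

f=1: 16 faults
f=2: 9 faults
f=3: 7 faults
f=4: 6 faults
f=5: 6 faults
f=6: 6 faults
Smallest f with faults ≤ 6 is 4.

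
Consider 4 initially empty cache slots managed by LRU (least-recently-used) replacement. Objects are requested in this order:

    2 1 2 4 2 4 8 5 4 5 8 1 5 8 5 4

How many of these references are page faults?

6

2: miss, frames (2)
1: miss, frames (2 1)
2: hit
4: miss, frames (1 2 4)
2: hit
4: hit
8: miss, frames (1 2 4 8)
5: miss, evict 1, frames (2 4 8 5)
4: hit
5: hit
8: hit
1: miss, evict 2, frames (4 5 8 1)
5: hit
8: hit
5: hit
4: hit
Page faults: 6.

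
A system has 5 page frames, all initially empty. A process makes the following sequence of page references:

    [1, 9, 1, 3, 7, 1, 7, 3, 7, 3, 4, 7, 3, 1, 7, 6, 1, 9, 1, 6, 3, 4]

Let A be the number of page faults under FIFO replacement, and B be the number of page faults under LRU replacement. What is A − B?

Under FIFO: F F . F F . . . . . F . . . . F F F . . F . → 9 faults.
Under LRU: F F . F F . . . . . F . . . . F . F . . . F → 8 faults.
A − B = 9 − 8 = 1.

1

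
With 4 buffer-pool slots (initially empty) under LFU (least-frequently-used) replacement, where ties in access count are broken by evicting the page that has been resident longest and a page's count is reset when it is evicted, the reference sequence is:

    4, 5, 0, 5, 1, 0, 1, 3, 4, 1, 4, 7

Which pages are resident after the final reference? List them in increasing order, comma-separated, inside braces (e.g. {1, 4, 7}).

{0, 1, 4, 7}

4 -> miss, frames (4)
5 -> miss, frames (4 5)
0 -> miss, frames (4 5 0)
5 -> hit
1 -> miss, frames (4 5 0 1)
0 -> hit
1 -> hit
3 -> miss, evict 4, frames (5 0 1 3)
4 -> miss, evict 3, frames (5 0 1 4)
1 -> hit
4 -> hit
7 -> miss, evict 5, frames (0 1 4 7)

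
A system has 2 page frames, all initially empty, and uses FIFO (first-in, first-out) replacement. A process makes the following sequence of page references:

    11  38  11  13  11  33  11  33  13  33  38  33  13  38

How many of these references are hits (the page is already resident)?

4

11 → fault, frames {11}
38 → fault, frames {11,38}
11 → hit
13 → fault, evict 11, frames {38,13}
11 → fault, evict 38, frames {13,11}
33 → fault, evict 13, frames {11,33}
11 → hit
33 → hit
13 → fault, evict 11, frames {33,13}
33 → hit
38 → fault, evict 33, frames {13,38}
33 → fault, evict 13, frames {38,33}
13 → fault, evict 38, frames {33,13}
38 → fault, evict 33, frames {13,38}
Hits: 4.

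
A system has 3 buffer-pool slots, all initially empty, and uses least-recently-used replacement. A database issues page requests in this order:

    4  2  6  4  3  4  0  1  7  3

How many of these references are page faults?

8

4 -> fault, frames (4)
2 -> fault, frames (4 2)
6 -> fault, frames (4 2 6)
4 -> hit
3 -> fault, evict 2, frames (6 4 3)
4 -> hit
0 -> fault, evict 6, frames (3 4 0)
1 -> fault, evict 3, frames (4 0 1)
7 -> fault, evict 4, frames (0 1 7)
3 -> fault, evict 0, frames (1 7 3)
Page faults: 8.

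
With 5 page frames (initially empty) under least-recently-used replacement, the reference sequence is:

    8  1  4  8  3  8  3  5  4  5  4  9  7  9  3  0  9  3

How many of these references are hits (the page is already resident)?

8: fault, frames {8}
1: fault, frames {8,1}
4: fault, frames {8,1,4}
8: hit
3: fault, frames {1,4,8,3}
8: hit
3: hit
5: fault, frames {1,4,8,3,5}
4: hit
5: hit
4: hit
9: fault, evict 1, frames {8,3,5,4,9}
7: fault, evict 8, frames {3,5,4,9,7}
9: hit
3: hit
0: fault, evict 5, frames {4,7,9,3,0}
9: hit
3: hit
Hits: 10.

10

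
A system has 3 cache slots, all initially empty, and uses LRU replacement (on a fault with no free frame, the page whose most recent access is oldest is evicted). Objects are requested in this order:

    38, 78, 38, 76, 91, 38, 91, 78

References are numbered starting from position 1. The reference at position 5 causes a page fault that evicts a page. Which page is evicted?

78

pos 1: 38: miss, frames [38]
pos 2: 78: miss, frames [38, 78]
pos 3: 38: hit
pos 4: 76: miss, frames [78, 38, 76]
pos 5: 91: miss, evict 78, frames [38, 76, 91]
At position 5, page 78 is evicted.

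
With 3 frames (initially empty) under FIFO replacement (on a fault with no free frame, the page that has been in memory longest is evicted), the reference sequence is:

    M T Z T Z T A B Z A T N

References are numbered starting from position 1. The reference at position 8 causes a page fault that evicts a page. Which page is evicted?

pos 1: M -> miss, frames [M]
pos 2: T -> miss, frames [M, T]
pos 3: Z -> miss, frames [M, T, Z]
pos 4: T -> hit
pos 5: Z -> hit
pos 6: T -> hit
pos 7: A -> miss, evict M, frames [T, Z, A]
pos 8: B -> miss, evict T, frames [Z, A, B]
At position 8, page T is evicted.

T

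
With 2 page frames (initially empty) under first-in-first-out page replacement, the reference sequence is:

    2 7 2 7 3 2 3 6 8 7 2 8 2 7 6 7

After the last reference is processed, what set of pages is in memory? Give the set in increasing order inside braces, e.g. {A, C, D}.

2 -> miss, frames [2]
7 -> miss, frames [2, 7]
2 -> hit
7 -> hit
3 -> miss, evict 2, frames [7, 3]
2 -> miss, evict 7, frames [3, 2]
3 -> hit
6 -> miss, evict 3, frames [2, 6]
8 -> miss, evict 2, frames [6, 8]
7 -> miss, evict 6, frames [8, 7]
2 -> miss, evict 8, frames [7, 2]
8 -> miss, evict 7, frames [2, 8]
2 -> hit
7 -> miss, evict 2, frames [8, 7]
6 -> miss, evict 8, frames [7, 6]
7 -> hit

{6, 7}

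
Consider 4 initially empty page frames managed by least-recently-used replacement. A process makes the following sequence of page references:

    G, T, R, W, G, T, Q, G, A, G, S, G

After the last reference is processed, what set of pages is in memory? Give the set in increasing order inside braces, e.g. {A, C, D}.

{A, G, Q, S}

G: fault, frames (G)
T: fault, frames (G T)
R: fault, frames (G T R)
W: fault, frames (G T R W)
G: hit
T: hit
Q: fault, evict R, frames (W G T Q)
G: hit
A: fault, evict W, frames (T Q G A)
G: hit
S: fault, evict T, frames (Q A G S)
G: hit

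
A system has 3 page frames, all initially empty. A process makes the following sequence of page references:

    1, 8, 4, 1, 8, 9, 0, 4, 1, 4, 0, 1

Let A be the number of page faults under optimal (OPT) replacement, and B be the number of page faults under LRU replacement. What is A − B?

Under OPT: F F F . . F F . . . . . → 5 faults.
Under LRU: F F F . . F F F F . . . → 7 faults.
A − B = 5 − 7 = -2.

-2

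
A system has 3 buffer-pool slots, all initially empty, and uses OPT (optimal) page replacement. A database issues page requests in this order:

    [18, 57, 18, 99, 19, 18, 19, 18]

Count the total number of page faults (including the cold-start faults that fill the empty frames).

4

18 -> fault, frames (18)
57 -> fault, frames (18 57)
18 -> hit
99 -> fault, frames (18 57 99)
19 -> fault, evict 99, frames (18 57 19)
18 -> hit
19 -> hit
18 -> hit
Page faults: 4.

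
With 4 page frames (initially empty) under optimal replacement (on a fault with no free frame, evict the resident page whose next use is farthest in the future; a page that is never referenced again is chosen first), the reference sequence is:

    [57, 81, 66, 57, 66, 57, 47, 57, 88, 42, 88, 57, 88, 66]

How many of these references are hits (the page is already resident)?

57: fault, frames (57)
81: fault, frames (57 81)
66: fault, frames (57 81 66)
57: hit
66: hit
57: hit
47: fault, frames (57 81 66 47)
57: hit
88: fault, evict 47, frames (57 81 66 88)
42: fault, evict 81, frames (57 66 88 42)
88: hit
57: hit
88: hit
66: hit
Hits: 8.

8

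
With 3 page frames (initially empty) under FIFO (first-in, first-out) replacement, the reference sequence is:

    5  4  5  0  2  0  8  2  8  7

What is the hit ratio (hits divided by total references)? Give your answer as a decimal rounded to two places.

5 → fault, frames {5}
4 → fault, frames {5,4}
5 → hit
0 → fault, frames {5,4,0}
2 → fault, evict 5, frames {4,0,2}
0 → hit
8 → fault, evict 4, frames {0,2,8}
2 → hit
8 → hit
7 → fault, evict 0, frames {2,8,7}
Hits: 4 of 10 references → 4/10 = 0.4000.

0.40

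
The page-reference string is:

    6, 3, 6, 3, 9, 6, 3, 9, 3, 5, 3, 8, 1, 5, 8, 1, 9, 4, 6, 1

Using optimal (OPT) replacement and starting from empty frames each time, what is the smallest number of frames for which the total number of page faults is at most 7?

f=1: 20 faults
f=2: 11 faults
f=3: 9 faults
f=4: 8 faults
f=5: 7 faults
f=6: 7 faults
f=7: 7 faults
Smallest f with faults ≤ 7 is 5.

5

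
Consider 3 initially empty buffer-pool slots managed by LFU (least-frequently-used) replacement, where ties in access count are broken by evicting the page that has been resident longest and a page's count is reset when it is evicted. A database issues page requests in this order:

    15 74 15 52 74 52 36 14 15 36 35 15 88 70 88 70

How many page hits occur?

3

15: miss, frames [15]
74: miss, frames [15, 74]
15: hit
52: miss, frames [15, 74, 52]
74: hit
52: hit
36: miss, evict 15, frames [74, 52, 36]
14: miss, evict 36, frames [74, 52, 14]
15: miss, evict 14, frames [74, 52, 15]
36: miss, evict 15, frames [74, 52, 36]
35: miss, evict 36, frames [74, 52, 35]
15: miss, evict 35, frames [74, 52, 15]
88: miss, evict 15, frames [74, 52, 88]
70: miss, evict 88, frames [74, 52, 70]
88: miss, evict 70, frames [74, 52, 88]
70: miss, evict 88, frames [74, 52, 70]
Hits: 3.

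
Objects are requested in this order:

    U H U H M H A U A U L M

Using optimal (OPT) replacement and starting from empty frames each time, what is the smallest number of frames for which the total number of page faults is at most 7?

2

f=1: 12 faults
f=2: 7 faults
f=3: 5 faults
f=4: 5 faults
f=5: 5 faults
Smallest f with faults ≤ 7 is 2.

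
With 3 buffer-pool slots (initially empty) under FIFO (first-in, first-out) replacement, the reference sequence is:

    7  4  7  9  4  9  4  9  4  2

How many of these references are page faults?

7 -> miss, frames {7}
4 -> miss, frames {7,4}
7 -> hit
9 -> miss, frames {7,4,9}
4 -> hit
9 -> hit
4 -> hit
9 -> hit
4 -> hit
2 -> miss, evict 7, frames {4,9,2}
Page faults: 4.

4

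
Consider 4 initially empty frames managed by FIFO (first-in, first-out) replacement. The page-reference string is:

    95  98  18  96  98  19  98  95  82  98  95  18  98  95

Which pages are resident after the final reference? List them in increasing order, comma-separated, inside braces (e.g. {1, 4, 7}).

95 → miss, frames [95]
98 → miss, frames [95, 98]
18 → miss, frames [95, 98, 18]
96 → miss, frames [95, 98, 18, 96]
98 → hit
19 → miss, evict 95, frames [98, 18, 96, 19]
98 → hit
95 → miss, evict 98, frames [18, 96, 19, 95]
82 → miss, evict 18, frames [96, 19, 95, 82]
98 → miss, evict 96, frames [19, 95, 82, 98]
95 → hit
18 → miss, evict 19, frames [95, 82, 98, 18]
98 → hit
95 → hit

{18, 82, 95, 98}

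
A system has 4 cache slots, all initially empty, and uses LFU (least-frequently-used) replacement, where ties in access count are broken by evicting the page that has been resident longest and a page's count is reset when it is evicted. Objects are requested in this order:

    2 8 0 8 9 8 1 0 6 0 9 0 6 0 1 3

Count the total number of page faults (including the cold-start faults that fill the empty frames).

9

2 → fault, frames {2}
8 → fault, frames {2,8}
0 → fault, frames {2,8,0}
8 → hit
9 → fault, frames {2,8,0,9}
8 → hit
1 → fault, evict 2, frames {8,0,9,1}
0 → hit
6 → fault, evict 9, frames {8,0,1,6}
0 → hit
9 → fault, evict 1, frames {8,0,6,9}
0 → hit
6 → hit
0 → hit
1 → fault, evict 9, frames {8,0,6,1}
3 → fault, evict 1, frames {8,0,6,3}
Page faults: 9.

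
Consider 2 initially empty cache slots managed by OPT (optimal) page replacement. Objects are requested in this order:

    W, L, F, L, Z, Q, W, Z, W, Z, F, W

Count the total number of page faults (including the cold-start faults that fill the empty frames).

W -> miss, frames (W)
L -> miss, frames (W L)
F -> miss, evict W, frames (L F)
L -> hit
Z -> miss, evict L, frames (F Z)
Q -> miss, evict F, frames (Z Q)
W -> miss, evict Q, frames (Z W)
Z -> hit
W -> hit
Z -> hit
F -> miss, evict Z, frames (W F)
W -> hit
Page faults: 7.

7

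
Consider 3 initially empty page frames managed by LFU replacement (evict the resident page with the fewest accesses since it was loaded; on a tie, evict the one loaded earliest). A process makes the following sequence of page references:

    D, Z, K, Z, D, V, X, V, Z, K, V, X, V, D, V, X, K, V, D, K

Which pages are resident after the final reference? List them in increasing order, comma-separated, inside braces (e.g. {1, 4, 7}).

{D, K, Z}

D: miss, frames {D}
Z: miss, frames {D,Z}
K: miss, frames {D,Z,K}
Z: hit
D: hit
V: miss, evict K, frames {D,Z,V}
X: miss, evict V, frames {D,Z,X}
V: miss, evict X, frames {D,Z,V}
Z: hit
K: miss, evict V, frames {D,Z,K}
V: miss, evict K, frames {D,Z,V}
X: miss, evict V, frames {D,Z,X}
V: miss, evict X, frames {D,Z,V}
D: hit
V: hit
X: miss, evict V, frames {D,Z,X}
K: miss, evict X, frames {D,Z,K}
V: miss, evict K, frames {D,Z,V}
D: hit
K: miss, evict V, frames {D,Z,K}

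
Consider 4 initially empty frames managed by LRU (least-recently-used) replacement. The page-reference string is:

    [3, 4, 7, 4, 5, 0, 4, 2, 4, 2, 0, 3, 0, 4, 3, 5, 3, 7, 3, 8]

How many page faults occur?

3: fault, frames [3]
4: fault, frames [3, 4]
7: fault, frames [3, 4, 7]
4: hit
5: fault, frames [3, 7, 4, 5]
0: fault, evict 3, frames [7, 4, 5, 0]
4: hit
2: fault, evict 7, frames [5, 0, 4, 2]
4: hit
2: hit
0: hit
3: fault, evict 5, frames [4, 2, 0, 3]
0: hit
4: hit
3: hit
5: fault, evict 2, frames [0, 4, 3, 5]
3: hit
7: fault, evict 0, frames [4, 5, 3, 7]
3: hit
8: fault, evict 4, frames [5, 7, 3, 8]
Page faults: 10.

10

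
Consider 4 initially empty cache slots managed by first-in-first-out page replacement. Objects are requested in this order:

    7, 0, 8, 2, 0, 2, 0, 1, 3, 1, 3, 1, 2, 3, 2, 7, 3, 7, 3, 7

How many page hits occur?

13

7 -> miss, frames {7}
0 -> miss, frames {7,0}
8 -> miss, frames {7,0,8}
2 -> miss, frames {7,0,8,2}
0 -> hit
2 -> hit
0 -> hit
1 -> miss, evict 7, frames {0,8,2,1}
3 -> miss, evict 0, frames {8,2,1,3}
1 -> hit
3 -> hit
1 -> hit
2 -> hit
3 -> hit
2 -> hit
7 -> miss, evict 8, frames {2,1,3,7}
3 -> hit
7 -> hit
3 -> hit
7 -> hit
Hits: 13.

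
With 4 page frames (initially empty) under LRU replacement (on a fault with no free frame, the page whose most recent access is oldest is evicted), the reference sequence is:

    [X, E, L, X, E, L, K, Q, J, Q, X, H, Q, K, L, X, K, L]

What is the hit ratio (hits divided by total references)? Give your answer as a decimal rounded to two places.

X: miss, frames {X}
E: miss, frames {X,E}
L: miss, frames {X,E,L}
X: hit
E: hit
L: hit
K: miss, frames {X,E,L,K}
Q: miss, evict X, frames {E,L,K,Q}
J: miss, evict E, frames {L,K,Q,J}
Q: hit
X: miss, evict L, frames {K,J,Q,X}
H: miss, evict K, frames {J,Q,X,H}
Q: hit
K: miss, evict J, frames {X,H,Q,K}
L: miss, evict X, frames {H,Q,K,L}
X: miss, evict H, frames {Q,K,L,X}
K: hit
L: hit
Hits: 7 of 18 references → 7/18 = 0.3889.

0.39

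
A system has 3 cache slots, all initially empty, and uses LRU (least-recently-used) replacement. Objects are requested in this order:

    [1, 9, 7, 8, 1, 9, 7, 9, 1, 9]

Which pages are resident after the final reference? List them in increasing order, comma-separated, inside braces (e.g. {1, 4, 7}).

1 -> miss, frames (1)
9 -> miss, frames (1 9)
7 -> miss, frames (1 9 7)
8 -> miss, evict 1, frames (9 7 8)
1 -> miss, evict 9, frames (7 8 1)
9 -> miss, evict 7, frames (8 1 9)
7 -> miss, evict 8, frames (1 9 7)
9 -> hit
1 -> hit
9 -> hit

{1, 7, 9}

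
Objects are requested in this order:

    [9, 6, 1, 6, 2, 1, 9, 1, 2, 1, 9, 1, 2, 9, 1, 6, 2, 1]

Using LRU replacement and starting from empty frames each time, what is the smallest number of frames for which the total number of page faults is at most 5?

f=1: 18 faults
f=2: 14 faults
f=3: 7 faults
f=4: 4 faults
Smallest f with faults ≤ 5 is 4.

4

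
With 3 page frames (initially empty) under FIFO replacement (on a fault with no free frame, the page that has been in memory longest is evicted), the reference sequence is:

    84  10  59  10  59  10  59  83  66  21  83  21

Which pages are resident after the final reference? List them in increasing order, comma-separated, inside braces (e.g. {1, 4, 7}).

{21, 66, 83}

84 -> fault, frames {84}
10 -> fault, frames {84,10}
59 -> fault, frames {84,10,59}
10 -> hit
59 -> hit
10 -> hit
59 -> hit
83 -> fault, evict 84, frames {10,59,83}
66 -> fault, evict 10, frames {59,83,66}
21 -> fault, evict 59, frames {83,66,21}
83 -> hit
21 -> hit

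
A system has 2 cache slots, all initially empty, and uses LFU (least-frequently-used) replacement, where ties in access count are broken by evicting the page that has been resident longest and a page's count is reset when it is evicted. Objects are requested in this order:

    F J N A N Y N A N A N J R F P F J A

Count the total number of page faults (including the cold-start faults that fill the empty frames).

13

F → miss, frames (F)
J → miss, frames (F J)
N → miss, evict F, frames (J N)
A → miss, evict J, frames (N A)
N → hit
Y → miss, evict A, frames (N Y)
N → hit
A → miss, evict Y, frames (N A)
N → hit
A → hit
N → hit
J → miss, evict A, frames (N J)
R → miss, evict J, frames (N R)
F → miss, evict R, frames (N F)
P → miss, evict F, frames (N P)
F → miss, evict P, frames (N F)
J → miss, evict F, frames (N J)
A → miss, evict J, frames (N A)
Page faults: 13.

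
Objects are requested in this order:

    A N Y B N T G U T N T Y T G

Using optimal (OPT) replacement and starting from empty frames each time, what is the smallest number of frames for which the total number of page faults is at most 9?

3

f=1: 14 faults
f=2: 10 faults
f=3: 9 faults
f=4: 8 faults
f=5: 7 faults
f=6: 7 faults
f=7: 7 faults
Smallest f with faults ≤ 9 is 3.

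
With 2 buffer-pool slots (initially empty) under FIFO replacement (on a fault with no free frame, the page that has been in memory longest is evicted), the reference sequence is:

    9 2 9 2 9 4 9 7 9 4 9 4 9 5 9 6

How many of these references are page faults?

9

9 → miss, frames [9]
2 → miss, frames [9, 2]
9 → hit
2 → hit
9 → hit
4 → miss, evict 9, frames [2, 4]
9 → miss, evict 2, frames [4, 9]
7 → miss, evict 4, frames [9, 7]
9 → hit
4 → miss, evict 9, frames [7, 4]
9 → miss, evict 7, frames [4, 9]
4 → hit
9 → hit
5 → miss, evict 4, frames [9, 5]
9 → hit
6 → miss, evict 9, frames [5, 6]
Page faults: 9.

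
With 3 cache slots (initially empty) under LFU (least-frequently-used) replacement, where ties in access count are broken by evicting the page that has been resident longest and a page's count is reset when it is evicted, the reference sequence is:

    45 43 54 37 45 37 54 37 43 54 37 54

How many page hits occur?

45 -> miss, frames [45]
43 -> miss, frames [45, 43]
54 -> miss, frames [45, 43, 54]
37 -> miss, evict 45, frames [43, 54, 37]
45 -> miss, evict 43, frames [54, 37, 45]
37 -> hit
54 -> hit
37 -> hit
43 -> miss, evict 45, frames [54, 37, 43]
54 -> hit
37 -> hit
54 -> hit
Hits: 6.

6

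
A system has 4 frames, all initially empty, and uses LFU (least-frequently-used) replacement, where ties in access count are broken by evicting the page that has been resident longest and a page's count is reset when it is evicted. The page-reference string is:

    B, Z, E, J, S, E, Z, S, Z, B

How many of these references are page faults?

6

B → fault, frames {B}
Z → fault, frames {B,Z}
E → fault, frames {B,Z,E}
J → fault, frames {B,Z,E,J}
S → fault, evict B, frames {Z,E,J,S}
E → hit
Z → hit
S → hit
Z → hit
B → fault, evict J, frames {Z,E,S,B}
Page faults: 6.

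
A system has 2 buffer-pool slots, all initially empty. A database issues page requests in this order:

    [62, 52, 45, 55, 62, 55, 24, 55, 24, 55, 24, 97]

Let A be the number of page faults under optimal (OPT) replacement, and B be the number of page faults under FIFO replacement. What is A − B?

Under OPT: F F F F . . F . . . . F → 6 faults.
Under FIFO: F F F F F . F F . . . F → 8 faults.
A − B = 6 − 8 = -2.

-2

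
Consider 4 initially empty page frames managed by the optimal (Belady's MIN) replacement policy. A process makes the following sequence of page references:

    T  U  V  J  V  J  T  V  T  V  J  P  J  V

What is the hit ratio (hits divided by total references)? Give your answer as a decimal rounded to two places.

T → miss, frames {T}
U → miss, frames {T,U}
V → miss, frames {T,U,V}
J → miss, frames {T,U,V,J}
V → hit
J → hit
T → hit
V → hit
T → hit
V → hit
J → hit
P → miss, evict U, frames {T,V,J,P}
J → hit
V → hit
Hits: 9 of 14 references → 9/14 = 0.6429.

0.64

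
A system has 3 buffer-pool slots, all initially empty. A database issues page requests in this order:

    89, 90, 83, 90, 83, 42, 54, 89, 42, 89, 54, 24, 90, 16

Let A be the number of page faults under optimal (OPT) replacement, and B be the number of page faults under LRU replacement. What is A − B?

-1

Under OPT: F F F . . F F . . . . F F F → 8 faults.
Under LRU: F F F . . F F F . . . F F F → 9 faults.
A − B = 8 − 9 = -1.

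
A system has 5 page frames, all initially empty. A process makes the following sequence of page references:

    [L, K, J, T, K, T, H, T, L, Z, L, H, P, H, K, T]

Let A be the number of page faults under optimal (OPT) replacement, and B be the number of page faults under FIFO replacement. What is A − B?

Under OPT: F F F F . . F . . F . . F . . . → 7 faults.
Under FIFO: F F F F . . F . . F F . F . F F → 10 faults.
A − B = 7 − 10 = -3.

-3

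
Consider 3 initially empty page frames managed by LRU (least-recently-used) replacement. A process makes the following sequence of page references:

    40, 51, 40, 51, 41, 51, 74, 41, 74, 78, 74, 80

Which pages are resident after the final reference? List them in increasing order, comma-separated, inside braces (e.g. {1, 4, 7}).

{74, 78, 80}

40: fault, frames {40}
51: fault, frames {40,51}
40: hit
51: hit
41: fault, frames {40,51,41}
51: hit
74: fault, evict 40, frames {41,51,74}
41: hit
74: hit
78: fault, evict 51, frames {41,74,78}
74: hit
80: fault, evict 41, frames {78,74,80}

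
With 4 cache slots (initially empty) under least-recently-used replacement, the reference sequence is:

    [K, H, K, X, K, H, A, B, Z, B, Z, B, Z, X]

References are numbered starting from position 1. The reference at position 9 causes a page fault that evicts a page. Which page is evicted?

pos 1: K: miss, frames (K)
pos 2: H: miss, frames (K H)
pos 3: K: hit
pos 4: X: miss, frames (H K X)
pos 5: K: hit
pos 6: H: hit
pos 7: A: miss, frames (X K H A)
pos 8: B: miss, evict X, frames (K H A B)
pos 9: Z: miss, evict K, frames (H A B Z)
At position 9, page K is evicted.

K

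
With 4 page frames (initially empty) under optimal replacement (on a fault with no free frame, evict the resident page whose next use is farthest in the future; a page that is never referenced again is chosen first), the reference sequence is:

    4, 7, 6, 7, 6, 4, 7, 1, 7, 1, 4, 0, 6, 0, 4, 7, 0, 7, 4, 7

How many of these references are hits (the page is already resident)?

4: fault, frames {4}
7: fault, frames {4,7}
6: fault, frames {4,7,6}
7: hit
6: hit
4: hit
7: hit
1: fault, frames {4,7,6,1}
7: hit
1: hit
4: hit
0: fault, evict 1, frames {4,7,6,0}
6: hit
0: hit
4: hit
7: hit
0: hit
7: hit
4: hit
7: hit
Hits: 15.

15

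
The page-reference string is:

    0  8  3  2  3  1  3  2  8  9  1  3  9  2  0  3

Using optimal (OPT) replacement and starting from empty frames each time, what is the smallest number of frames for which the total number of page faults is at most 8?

4

f=1: 16 faults
f=2: 11 faults
f=3: 9 faults
f=4: 7 faults
f=5: 6 faults
f=6: 6 faults
Smallest f with faults ≤ 8 is 4.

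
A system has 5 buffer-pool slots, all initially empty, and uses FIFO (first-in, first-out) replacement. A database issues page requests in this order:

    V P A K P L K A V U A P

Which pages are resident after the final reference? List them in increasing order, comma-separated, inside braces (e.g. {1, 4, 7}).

{A, K, L, P, U}

V → miss, frames {V}
P → miss, frames {V,P}
A → miss, frames {V,P,A}
K → miss, frames {V,P,A,K}
P → hit
L → miss, frames {V,P,A,K,L}
K → hit
A → hit
V → hit
U → miss, evict V, frames {P,A,K,L,U}
A → hit
P → hit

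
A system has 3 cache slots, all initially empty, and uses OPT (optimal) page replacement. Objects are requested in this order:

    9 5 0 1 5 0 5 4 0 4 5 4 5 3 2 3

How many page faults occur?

7

9: fault, frames (9)
5: fault, frames (9 5)
0: fault, frames (9 5 0)
1: fault, evict 9, frames (5 0 1)
5: hit
0: hit
5: hit
4: fault, evict 1, frames (5 0 4)
0: hit
4: hit
5: hit
4: hit
5: hit
3: fault, evict 4, frames (5 0 3)
2: fault, evict 0, frames (5 3 2)
3: hit
Page faults: 7.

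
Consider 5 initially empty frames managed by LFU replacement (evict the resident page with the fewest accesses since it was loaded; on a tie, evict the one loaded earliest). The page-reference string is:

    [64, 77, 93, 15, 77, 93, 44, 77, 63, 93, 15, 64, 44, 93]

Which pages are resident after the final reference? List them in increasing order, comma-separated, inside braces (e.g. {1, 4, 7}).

64: fault, frames (64)
77: fault, frames (64 77)
93: fault, frames (64 77 93)
15: fault, frames (64 77 93 15)
77: hit
93: hit
44: fault, frames (64 77 93 15 44)
77: hit
63: fault, evict 64, frames (77 93 15 44 63)
93: hit
15: hit
64: fault, evict 44, frames (77 93 15 63 64)
44: fault, evict 63, frames (77 93 15 64 44)
93: hit

{15, 44, 64, 77, 93}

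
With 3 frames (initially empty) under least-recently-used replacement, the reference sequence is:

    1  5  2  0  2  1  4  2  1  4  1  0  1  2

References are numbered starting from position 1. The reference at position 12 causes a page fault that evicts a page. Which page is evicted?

2

pos 1: 1 → fault, frames [1]
pos 2: 5 → fault, frames [1, 5]
pos 3: 2 → fault, frames [1, 5, 2]
pos 4: 0 → fault, evict 1, frames [5, 2, 0]
pos 5: 2 → hit
pos 6: 1 → fault, evict 5, frames [0, 2, 1]
pos 7: 4 → fault, evict 0, frames [2, 1, 4]
pos 8: 2 → hit
pos 9: 1 → hit
pos 10: 4 → hit
pos 11: 1 → hit
pos 12: 0 → fault, evict 2, frames [4, 1, 0]
At position 12, page 2 is evicted.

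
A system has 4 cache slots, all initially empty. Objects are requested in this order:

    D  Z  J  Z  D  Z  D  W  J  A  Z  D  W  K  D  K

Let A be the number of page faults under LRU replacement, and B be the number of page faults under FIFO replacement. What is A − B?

2

Under LRU: F F F . . . . F . F F F F F . . → 9 faults.
Under FIFO: F F F . . . . F . F . F . F . . → 7 faults.
A − B = 9 − 7 = 2.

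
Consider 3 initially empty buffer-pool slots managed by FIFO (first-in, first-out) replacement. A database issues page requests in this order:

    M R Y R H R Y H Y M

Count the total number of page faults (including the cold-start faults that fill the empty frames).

5

M: miss, frames {M}
R: miss, frames {M,R}
Y: miss, frames {M,R,Y}
R: hit
H: miss, evict M, frames {R,Y,H}
R: hit
Y: hit
H: hit
Y: hit
M: miss, evict R, frames {Y,H,M}
Page faults: 5.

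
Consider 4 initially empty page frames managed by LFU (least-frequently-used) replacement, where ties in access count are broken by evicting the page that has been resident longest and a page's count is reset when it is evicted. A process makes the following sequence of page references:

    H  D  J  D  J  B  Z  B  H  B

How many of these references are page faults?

H -> miss, frames {H}
D -> miss, frames {H,D}
J -> miss, frames {H,D,J}
D -> hit
J -> hit
B -> miss, frames {H,D,J,B}
Z -> miss, evict H, frames {D,J,B,Z}
B -> hit
H -> miss, evict Z, frames {D,J,B,H}
B -> hit
Page faults: 6.

6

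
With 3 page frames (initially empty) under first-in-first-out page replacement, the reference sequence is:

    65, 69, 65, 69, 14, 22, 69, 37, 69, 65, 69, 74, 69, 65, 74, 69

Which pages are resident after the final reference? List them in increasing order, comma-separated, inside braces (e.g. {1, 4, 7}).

65 → miss, frames {65}
69 → miss, frames {65,69}
65 → hit
69 → hit
14 → miss, frames {65,69,14}
22 → miss, evict 65, frames {69,14,22}
69 → hit
37 → miss, evict 69, frames {14,22,37}
69 → miss, evict 14, frames {22,37,69}
65 → miss, evict 22, frames {37,69,65}
69 → hit
74 → miss, evict 37, frames {69,65,74}
69 → hit
65 → hit
74 → hit
69 → hit

{65, 69, 74}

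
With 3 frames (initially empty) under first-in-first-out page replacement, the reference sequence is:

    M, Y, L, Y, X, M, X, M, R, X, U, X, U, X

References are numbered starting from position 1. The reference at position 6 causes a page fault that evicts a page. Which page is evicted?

pos 1: M → miss, frames {M}
pos 2: Y → miss, frames {M,Y}
pos 3: L → miss, frames {M,Y,L}
pos 4: Y → hit
pos 5: X → miss, evict M, frames {Y,L,X}
pos 6: M → miss, evict Y, frames {L,X,M}
At position 6, page Y is evicted.

Y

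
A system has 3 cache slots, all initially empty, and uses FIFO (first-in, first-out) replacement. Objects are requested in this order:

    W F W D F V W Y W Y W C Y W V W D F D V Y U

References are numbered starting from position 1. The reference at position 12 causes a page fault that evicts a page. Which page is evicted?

V

pos 1: W -> miss, frames [W]
pos 2: F -> miss, frames [W, F]
pos 3: W -> hit
pos 4: D -> miss, frames [W, F, D]
pos 5: F -> hit
pos 6: V -> miss, evict W, frames [F, D, V]
pos 7: W -> miss, evict F, frames [D, V, W]
pos 8: Y -> miss, evict D, frames [V, W, Y]
pos 9: W -> hit
pos 10: Y -> hit
pos 11: W -> hit
pos 12: C -> miss, evict V, frames [W, Y, C]
At position 12, page V is evicted.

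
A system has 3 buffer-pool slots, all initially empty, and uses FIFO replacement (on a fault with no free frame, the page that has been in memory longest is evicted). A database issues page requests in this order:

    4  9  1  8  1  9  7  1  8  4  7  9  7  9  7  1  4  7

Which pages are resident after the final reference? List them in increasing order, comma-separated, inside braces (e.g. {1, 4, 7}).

4 → miss, frames (4)
9 → miss, frames (4 9)
1 → miss, frames (4 9 1)
8 → miss, evict 4, frames (9 1 8)
1 → hit
9 → hit
7 → miss, evict 9, frames (1 8 7)
1 → hit
8 → hit
4 → miss, evict 1, frames (8 7 4)
7 → hit
9 → miss, evict 8, frames (7 4 9)
7 → hit
9 → hit
7 → hit
1 → miss, evict 7, frames (4 9 1)
4 → hit
7 → miss, evict 4, frames (9 1 7)

{1, 7, 9}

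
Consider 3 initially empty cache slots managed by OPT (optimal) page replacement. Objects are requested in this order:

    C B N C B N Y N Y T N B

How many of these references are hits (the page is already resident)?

7

C -> miss, frames (C)
B -> miss, frames (C B)
N -> miss, frames (C B N)
C -> hit
B -> hit
N -> hit
Y -> miss, evict C, frames (B N Y)
N -> hit
Y -> hit
T -> miss, evict Y, frames (B N T)
N -> hit
B -> hit
Hits: 7.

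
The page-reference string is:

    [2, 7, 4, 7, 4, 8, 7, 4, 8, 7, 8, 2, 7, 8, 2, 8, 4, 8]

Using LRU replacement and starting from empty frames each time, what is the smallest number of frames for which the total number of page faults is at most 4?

4

f=1: 18 faults
f=2: 13 faults
f=3: 6 faults
f=4: 4 faults
Smallest f with faults ≤ 4 is 4.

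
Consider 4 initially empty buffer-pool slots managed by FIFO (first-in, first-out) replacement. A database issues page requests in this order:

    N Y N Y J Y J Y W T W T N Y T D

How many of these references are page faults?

N: fault, frames (N)
Y: fault, frames (N Y)
N: hit
Y: hit
J: fault, frames (N Y J)
Y: hit
J: hit
Y: hit
W: fault, frames (N Y J W)
T: fault, evict N, frames (Y J W T)
W: hit
T: hit
N: fault, evict Y, frames (J W T N)
Y: fault, evict J, frames (W T N Y)
T: hit
D: fault, evict W, frames (T N Y D)
Page faults: 8.

8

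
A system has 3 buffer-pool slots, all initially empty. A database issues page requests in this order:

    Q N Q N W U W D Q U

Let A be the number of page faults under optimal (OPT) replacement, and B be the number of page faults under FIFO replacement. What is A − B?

-1

Under OPT: F F . . F F . F . . → 5 faults.
Under FIFO: F F . . F F . F F . → 6 faults.
A − B = 5 − 6 = -1.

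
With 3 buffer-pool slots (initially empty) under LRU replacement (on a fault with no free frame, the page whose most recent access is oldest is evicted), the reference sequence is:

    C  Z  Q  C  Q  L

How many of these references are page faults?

4

C: fault, frames (C)
Z: fault, frames (C Z)
Q: fault, frames (C Z Q)
C: hit
Q: hit
L: fault, evict Z, frames (C Q L)
Page faults: 4.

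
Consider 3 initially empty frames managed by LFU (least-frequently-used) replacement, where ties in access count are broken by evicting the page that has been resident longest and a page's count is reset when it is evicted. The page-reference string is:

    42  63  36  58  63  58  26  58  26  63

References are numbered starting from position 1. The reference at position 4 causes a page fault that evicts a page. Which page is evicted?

pos 1: 42: miss, frames (42)
pos 2: 63: miss, frames (42 63)
pos 3: 36: miss, frames (42 63 36)
pos 4: 58: miss, evict 42, frames (63 36 58)
At position 4, page 42 is evicted.

42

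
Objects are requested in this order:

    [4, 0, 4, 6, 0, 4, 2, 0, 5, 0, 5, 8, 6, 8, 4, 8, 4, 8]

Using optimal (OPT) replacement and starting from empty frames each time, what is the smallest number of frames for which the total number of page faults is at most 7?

f=1: 18 faults
f=2: 9 faults
f=3: 7 faults
f=4: 6 faults
f=5: 6 faults
f=6: 6 faults
Smallest f with faults ≤ 7 is 3.

3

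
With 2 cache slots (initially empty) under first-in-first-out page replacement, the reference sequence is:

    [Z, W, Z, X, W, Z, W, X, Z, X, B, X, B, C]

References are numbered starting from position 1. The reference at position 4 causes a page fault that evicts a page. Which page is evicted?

pos 1: Z -> miss, frames (Z)
pos 2: W -> miss, frames (Z W)
pos 3: Z -> hit
pos 4: X -> miss, evict Z, frames (W X)
At position 4, page Z is evicted.

Z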